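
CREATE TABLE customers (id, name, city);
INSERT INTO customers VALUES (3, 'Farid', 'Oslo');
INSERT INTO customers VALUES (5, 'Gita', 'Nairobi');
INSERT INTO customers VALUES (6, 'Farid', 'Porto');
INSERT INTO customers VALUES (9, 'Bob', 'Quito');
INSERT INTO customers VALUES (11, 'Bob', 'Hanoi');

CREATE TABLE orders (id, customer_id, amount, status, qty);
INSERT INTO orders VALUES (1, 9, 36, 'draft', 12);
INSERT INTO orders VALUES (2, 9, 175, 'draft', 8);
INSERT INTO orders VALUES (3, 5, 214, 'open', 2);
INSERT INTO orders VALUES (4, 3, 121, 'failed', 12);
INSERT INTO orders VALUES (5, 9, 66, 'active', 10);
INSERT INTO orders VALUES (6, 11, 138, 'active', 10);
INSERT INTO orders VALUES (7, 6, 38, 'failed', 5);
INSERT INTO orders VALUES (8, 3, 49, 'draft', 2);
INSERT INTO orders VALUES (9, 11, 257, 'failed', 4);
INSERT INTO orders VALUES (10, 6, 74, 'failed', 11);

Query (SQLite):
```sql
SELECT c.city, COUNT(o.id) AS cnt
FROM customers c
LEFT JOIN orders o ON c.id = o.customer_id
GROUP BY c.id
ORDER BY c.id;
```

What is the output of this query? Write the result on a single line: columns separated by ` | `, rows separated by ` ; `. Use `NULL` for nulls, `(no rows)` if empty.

Oslo | 2 ; Nairobi | 1 ; Porto | 2 ; Quito | 3 ; Hanoi | 2

LEFT JOIN keeps every customers row; unmatched ones get NULL for orders columns.
Group by customers.id and compute COUNT(o.id). COUNT(col) of an all-NULL group is 0.
  3: ids {4, 8} → COUNT(o.id)=2
  5: ids {3} → COUNT(o.id)=1
  6: ids {7, 10} → COUNT(o.id)=2
  9: ids {1, 2, 5} → COUNT(o.id)=3
  11: ids {6, 9} → COUNT(o.id)=2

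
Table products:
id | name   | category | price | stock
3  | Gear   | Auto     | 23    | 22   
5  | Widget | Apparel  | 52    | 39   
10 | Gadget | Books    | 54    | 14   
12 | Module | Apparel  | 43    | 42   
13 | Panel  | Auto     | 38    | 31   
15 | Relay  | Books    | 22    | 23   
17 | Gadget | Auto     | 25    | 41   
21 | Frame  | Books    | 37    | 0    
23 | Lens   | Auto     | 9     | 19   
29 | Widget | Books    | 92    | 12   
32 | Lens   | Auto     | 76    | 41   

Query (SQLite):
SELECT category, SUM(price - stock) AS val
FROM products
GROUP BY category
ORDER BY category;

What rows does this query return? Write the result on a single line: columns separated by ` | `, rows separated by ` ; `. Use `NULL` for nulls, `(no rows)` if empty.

Apparel | 14 ; Auto | 17 ; Books | 156

For each row compute price - stock.
Group by category; take SUM of the expression per group.
  Apparel: ids {5, 12} → SUM(price - stock)=14
  Auto: ids {3, 13, 17, 23, 32} → SUM(price - stock)=17
  Books: ids {10, 15, 21, 29} → SUM(price - stock)=156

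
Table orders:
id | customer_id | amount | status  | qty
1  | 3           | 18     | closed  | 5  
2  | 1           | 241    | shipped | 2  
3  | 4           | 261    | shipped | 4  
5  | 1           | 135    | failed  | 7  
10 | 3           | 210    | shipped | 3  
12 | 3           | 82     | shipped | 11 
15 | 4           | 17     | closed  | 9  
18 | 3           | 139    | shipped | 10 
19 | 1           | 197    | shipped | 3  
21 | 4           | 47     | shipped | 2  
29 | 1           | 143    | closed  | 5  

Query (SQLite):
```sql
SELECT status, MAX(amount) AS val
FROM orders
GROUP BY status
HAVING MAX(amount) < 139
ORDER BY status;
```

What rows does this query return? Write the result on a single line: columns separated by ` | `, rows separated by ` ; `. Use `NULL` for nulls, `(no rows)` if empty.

failed | 135

Partition orders by status; compute MAX(amount) within each group.
HAVING: keep groups where MAX(amount) < 139.
  closed: ids {1, 15, 29} → MAX(amount)=143
  failed: ids {5} → MAX(amount)=135
  shipped: ids {2, 3, 10, 12, 18, 19, 21} → MAX(amount)=261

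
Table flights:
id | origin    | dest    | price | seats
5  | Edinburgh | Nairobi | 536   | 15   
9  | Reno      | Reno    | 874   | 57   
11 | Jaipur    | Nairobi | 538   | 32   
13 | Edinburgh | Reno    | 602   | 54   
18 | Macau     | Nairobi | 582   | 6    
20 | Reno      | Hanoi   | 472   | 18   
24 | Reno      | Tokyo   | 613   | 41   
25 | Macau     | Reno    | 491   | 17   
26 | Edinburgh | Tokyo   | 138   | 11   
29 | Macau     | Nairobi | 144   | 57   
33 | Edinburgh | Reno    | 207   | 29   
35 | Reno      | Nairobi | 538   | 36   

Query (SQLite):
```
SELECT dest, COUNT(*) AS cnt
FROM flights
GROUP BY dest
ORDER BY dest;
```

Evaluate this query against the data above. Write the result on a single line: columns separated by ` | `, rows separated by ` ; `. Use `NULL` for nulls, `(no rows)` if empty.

Partition flights by dest; compute COUNT(*) within each group.
  Hanoi: ids {20} → COUNT(*)=1
  Nairobi: ids {5, 11, 18, 29, 35} → COUNT(*)=5
  Reno: ids {9, 13, 25, 33} → COUNT(*)=4
  Tokyo: ids {24, 26} → COUNT(*)=2

Hanoi | 1 ; Nairobi | 5 ; Reno | 4 ; Tokyo | 2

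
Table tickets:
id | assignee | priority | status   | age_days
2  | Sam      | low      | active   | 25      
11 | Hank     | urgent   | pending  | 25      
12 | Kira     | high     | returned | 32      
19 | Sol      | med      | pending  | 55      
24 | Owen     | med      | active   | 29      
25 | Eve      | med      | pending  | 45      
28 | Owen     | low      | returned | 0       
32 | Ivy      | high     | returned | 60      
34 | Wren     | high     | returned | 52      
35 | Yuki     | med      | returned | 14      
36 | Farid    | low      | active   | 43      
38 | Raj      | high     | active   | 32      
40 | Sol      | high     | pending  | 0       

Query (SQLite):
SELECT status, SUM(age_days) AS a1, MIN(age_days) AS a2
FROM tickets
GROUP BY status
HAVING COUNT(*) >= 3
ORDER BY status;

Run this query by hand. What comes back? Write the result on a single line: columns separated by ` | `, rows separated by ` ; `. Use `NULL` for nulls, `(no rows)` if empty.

active | 129 | 25 ; pending | 125 | 0 ; returned | 158 | 0

Group tickets by status.
Per group compute: SUM(age_days), MIN(age_days).
HAVING: drop groups with fewer than 3 rows.
  active: ids {2, 24, 36, 38} → SUM(age_days)=129, MIN(age_days)=25
  pending: ids {11, 19, 25, 40} → SUM(age_days)=125, MIN(age_days)=0
  returned: ids {12, 28, 32, 34, 35} → SUM(age_days)=158, MIN(age_days)=0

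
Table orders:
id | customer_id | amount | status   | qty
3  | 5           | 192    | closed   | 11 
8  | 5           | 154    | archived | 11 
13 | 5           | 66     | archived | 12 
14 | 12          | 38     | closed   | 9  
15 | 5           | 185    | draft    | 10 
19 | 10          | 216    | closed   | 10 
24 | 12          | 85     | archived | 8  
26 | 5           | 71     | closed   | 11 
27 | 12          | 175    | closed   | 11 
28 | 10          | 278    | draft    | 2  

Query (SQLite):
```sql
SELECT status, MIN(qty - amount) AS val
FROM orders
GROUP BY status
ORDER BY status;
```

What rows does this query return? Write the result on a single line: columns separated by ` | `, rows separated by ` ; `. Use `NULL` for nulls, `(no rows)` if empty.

For each row compute qty - amount.
Group by status; take MIN of the expression per group.
  archived: ids {8, 13, 24} → MIN(qty - amount)=-143
  closed: ids {3, 14, 19, 26, 27} → MIN(qty - amount)=-206
  draft: ids {15, 28} → MIN(qty - amount)=-276

archived | -143 ; closed | -206 ; draft | -276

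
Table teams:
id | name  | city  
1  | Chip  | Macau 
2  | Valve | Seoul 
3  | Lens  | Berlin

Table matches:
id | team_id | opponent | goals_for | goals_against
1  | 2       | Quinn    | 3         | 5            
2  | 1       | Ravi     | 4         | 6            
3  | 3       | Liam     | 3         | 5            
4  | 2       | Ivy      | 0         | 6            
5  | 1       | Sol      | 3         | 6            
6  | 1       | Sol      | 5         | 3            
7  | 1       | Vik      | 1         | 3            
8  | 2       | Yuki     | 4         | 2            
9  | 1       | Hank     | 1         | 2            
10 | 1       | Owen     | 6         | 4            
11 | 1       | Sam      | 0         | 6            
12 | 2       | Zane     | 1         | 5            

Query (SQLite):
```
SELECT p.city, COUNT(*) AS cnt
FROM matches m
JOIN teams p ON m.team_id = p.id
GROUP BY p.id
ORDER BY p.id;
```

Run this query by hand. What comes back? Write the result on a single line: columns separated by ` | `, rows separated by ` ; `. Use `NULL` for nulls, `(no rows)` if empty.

Join each matches row to its teams via team_id.
Group joined rows by teams.id; compute COUNT(*) per group.
  1: ids {2, 5, 6, 7, 9, 10, 11} → COUNT(*)=7
  2: ids {1, 4, 8, 12} → COUNT(*)=4
  3: ids {3} → COUNT(*)=1

Macau | 7 ; Seoul | 4 ; Berlin | 1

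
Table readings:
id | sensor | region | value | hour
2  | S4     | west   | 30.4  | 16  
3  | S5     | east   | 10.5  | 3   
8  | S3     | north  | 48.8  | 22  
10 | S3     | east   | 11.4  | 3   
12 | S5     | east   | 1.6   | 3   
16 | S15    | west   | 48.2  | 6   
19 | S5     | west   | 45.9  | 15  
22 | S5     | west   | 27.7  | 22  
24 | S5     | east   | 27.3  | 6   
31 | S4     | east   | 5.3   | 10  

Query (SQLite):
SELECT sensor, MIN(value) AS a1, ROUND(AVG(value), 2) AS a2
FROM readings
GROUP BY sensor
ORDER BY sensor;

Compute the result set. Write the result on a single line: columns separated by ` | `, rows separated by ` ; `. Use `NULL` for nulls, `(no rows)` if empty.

Group readings by sensor.
Per group compute: MIN(value), ROUND(AVG(value), 2).
  S15: ids {16} → MIN(value)=48.2, ROUND(AVG(value), 2)=48.2
  S3: ids {8, 10} → MIN(value)=11.4, ROUND(AVG(value), 2)=30.1
  S4: ids {2, 31} → MIN(value)=5.3, ROUND(AVG(value), 2)=17.85
  S5: ids {3, 12, 19, 22, 24} → MIN(value)=1.6, ROUND(AVG(value), 2)=22.6

S15 | 48.2 | 48.2 ; S3 | 11.4 | 30.1 ; S4 | 5.3 | 17.85 ; S5 | 1.6 | 22.6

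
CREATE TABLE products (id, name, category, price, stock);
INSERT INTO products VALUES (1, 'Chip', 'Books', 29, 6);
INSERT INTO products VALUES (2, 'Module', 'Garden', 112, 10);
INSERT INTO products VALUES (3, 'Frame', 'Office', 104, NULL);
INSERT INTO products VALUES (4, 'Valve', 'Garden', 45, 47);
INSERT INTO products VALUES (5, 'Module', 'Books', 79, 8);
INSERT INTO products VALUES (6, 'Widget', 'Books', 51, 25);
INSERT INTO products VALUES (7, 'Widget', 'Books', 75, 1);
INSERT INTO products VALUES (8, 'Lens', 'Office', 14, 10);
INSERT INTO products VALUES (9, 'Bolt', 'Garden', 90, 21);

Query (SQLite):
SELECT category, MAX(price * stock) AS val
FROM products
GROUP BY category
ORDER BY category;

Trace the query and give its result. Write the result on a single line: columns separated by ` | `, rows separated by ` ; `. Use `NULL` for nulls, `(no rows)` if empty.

Books | 1275 ; Garden | 2115 ; Office | 140

For each row compute price * stock.
Group by category; take MAX of the expression per group.
  Books: ids {1, 5, 6, 7} → MAX(price * stock)=1275
  Garden: ids {2, 4, 9} → MAX(price * stock)=2115
  Office: ids {3, 8} → MAX(price * stock)=140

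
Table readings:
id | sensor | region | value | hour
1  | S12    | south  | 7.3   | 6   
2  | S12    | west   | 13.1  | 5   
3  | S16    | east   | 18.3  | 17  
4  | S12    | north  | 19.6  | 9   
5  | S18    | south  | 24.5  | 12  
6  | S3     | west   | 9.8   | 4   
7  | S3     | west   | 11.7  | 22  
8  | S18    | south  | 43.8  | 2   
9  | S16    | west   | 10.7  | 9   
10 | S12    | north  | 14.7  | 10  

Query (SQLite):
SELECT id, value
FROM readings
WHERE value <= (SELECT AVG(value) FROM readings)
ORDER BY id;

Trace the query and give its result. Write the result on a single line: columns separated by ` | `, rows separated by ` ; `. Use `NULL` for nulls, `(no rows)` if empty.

1 | 7.3 ; 2 | 13.1 ; 6 | 9.8 ; 7 | 11.7 ; 9 | 10.7 ; 10 | 14.7

Scalar subquery: AVG(value) over all readings rows = 17.35.
Keep rows where value <= that value.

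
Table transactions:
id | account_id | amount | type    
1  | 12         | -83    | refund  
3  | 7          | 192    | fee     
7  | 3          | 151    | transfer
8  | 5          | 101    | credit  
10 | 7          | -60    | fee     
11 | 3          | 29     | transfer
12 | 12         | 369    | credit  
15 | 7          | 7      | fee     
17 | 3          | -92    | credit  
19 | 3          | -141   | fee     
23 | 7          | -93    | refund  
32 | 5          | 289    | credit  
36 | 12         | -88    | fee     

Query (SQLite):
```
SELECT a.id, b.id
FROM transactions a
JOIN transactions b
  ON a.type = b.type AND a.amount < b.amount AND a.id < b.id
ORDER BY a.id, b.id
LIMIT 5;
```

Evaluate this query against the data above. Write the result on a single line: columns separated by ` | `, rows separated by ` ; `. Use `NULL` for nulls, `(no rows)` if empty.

8 | 12 ; 8 | 32 ; 10 | 15 ; 17 | 32 ; 19 | 36

Pairs (a,b) with same type, a.amount < b.amount, a.id < b.id.
type groups: credit:{8,12,17,32} fee:{3,10,15,19,36} refund:{1,23} transfer:{7,11}
Ordered by (a.id, b.id); first 5.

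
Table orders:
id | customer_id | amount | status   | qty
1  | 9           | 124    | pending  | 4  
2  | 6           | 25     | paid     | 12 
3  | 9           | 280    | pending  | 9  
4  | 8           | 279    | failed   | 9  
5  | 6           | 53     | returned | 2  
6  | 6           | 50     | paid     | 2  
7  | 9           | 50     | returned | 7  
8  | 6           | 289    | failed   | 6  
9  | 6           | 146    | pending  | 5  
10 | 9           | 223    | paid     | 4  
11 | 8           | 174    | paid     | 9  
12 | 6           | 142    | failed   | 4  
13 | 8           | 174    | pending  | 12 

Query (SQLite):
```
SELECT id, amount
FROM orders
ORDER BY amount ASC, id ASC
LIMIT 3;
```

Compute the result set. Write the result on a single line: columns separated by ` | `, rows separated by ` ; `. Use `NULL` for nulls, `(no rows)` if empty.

2 | 25 ; 6 | 50 ; 7 | 50

Sort by amount asc, tiebreak id asc: (25, id=2), (50, id=6), (50, id=7), (53, id=5), (124, id=1), (142, id=12) …. Take first 3.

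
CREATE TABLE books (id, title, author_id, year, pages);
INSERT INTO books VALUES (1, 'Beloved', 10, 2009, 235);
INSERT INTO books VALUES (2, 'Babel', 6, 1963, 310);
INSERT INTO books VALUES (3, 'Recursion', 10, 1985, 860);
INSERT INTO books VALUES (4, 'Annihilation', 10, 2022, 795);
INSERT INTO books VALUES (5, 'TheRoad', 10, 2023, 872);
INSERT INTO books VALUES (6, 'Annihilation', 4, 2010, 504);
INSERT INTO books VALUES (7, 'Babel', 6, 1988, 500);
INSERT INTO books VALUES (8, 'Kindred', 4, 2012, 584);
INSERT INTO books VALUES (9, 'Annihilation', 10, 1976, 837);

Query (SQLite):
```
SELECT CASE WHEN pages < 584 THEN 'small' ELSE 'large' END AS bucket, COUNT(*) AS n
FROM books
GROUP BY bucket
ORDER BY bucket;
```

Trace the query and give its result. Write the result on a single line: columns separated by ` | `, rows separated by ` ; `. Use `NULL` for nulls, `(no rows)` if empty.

large | 5 ; small | 4

Bucket rows by pages < 584 → 'small' else 'large'; count each bucket.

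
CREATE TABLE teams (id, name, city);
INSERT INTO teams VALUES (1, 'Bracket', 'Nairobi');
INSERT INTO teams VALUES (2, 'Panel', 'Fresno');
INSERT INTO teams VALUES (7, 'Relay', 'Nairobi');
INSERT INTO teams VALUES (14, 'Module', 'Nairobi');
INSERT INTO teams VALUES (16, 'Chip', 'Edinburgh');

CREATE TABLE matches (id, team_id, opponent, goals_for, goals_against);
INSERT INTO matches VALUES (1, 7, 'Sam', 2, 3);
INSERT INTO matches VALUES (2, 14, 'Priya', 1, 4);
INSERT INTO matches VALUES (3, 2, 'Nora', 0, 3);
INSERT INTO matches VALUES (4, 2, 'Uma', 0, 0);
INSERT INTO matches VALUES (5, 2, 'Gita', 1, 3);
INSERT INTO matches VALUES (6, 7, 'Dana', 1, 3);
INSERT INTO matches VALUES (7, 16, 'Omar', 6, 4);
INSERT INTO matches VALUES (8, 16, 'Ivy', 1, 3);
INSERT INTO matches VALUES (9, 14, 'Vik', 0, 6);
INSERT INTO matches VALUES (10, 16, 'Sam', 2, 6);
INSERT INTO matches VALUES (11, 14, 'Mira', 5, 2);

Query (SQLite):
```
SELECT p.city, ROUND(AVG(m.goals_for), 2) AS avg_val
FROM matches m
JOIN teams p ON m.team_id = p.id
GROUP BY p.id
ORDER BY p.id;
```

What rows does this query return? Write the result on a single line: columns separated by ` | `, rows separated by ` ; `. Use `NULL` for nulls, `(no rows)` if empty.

Fresno | 0.33 ; Nairobi | 1.5 ; Nairobi | 2 ; Edinburgh | 3

Join each matches row to its teams via team_id.
Group joined rows by teams.id; compute ROUND(AVG(m.goals_for), 2) per group.
  2: ids {3, 4, 5} → ROUND(AVG(m.goals_for), 2)=0.33
  7: ids {1, 6} → ROUND(AVG(m.goals_for), 2)=1.5
  14: ids {2, 9, 11} → ROUND(AVG(m.goals_for), 2)=2
  16: ids {7, 8, 10} → ROUND(AVG(m.goals_for), 2)=3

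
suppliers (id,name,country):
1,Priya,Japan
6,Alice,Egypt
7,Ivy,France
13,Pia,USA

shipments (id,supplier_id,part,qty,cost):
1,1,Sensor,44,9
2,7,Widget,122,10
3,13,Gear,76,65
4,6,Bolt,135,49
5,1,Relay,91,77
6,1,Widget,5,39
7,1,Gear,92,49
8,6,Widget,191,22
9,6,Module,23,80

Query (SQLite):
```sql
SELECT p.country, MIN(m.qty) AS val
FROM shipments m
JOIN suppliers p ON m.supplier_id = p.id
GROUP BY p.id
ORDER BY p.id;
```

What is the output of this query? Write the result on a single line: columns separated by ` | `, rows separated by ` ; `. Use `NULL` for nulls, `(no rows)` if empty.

Join each shipments row to its suppliers via supplier_id.
Group joined rows by suppliers.id; compute MIN(m.qty) per group.
  1: ids {1, 5, 6, 7} → MIN(m.qty)=5
  6: ids {4, 8, 9} → MIN(m.qty)=23
  7: ids {2} → MIN(m.qty)=122
  13: ids {3} → MIN(m.qty)=76

Japan | 5 ; Egypt | 23 ; France | 122 ; USA | 76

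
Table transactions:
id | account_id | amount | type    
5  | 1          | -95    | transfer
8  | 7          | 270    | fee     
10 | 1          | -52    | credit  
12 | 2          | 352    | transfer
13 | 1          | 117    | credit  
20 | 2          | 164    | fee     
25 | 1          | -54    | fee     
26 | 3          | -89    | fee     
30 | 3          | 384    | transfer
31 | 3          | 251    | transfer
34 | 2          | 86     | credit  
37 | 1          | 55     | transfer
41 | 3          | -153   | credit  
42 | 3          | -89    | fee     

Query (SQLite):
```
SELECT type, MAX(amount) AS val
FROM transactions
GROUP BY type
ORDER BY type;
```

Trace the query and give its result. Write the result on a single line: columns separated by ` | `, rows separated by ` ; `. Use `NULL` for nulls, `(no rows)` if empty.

credit | 117 ; fee | 270 ; transfer | 384

Partition transactions by type; compute MAX(amount) within each group.
  credit: ids {10, 13, 34, 41} → MAX(amount)=117
  fee: ids {8, 20, 25, 26, 42} → MAX(amount)=270
  transfer: ids {5, 12, 30, 31, 37} → MAX(amount)=384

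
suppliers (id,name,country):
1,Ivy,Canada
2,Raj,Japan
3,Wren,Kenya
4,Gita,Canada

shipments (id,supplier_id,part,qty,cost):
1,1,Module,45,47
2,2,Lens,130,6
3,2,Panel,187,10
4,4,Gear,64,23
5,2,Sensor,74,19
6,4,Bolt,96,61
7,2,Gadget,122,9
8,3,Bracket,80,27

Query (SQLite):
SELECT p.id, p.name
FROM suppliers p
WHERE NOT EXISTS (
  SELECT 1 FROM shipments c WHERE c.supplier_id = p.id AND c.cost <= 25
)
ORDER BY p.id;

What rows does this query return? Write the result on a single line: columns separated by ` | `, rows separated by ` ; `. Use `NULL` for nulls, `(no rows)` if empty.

For each suppliers row, check whether any shipments with matching supplier_id has cost <= 25.
Keep rows where that is false.

1 | Ivy ; 3 | Wren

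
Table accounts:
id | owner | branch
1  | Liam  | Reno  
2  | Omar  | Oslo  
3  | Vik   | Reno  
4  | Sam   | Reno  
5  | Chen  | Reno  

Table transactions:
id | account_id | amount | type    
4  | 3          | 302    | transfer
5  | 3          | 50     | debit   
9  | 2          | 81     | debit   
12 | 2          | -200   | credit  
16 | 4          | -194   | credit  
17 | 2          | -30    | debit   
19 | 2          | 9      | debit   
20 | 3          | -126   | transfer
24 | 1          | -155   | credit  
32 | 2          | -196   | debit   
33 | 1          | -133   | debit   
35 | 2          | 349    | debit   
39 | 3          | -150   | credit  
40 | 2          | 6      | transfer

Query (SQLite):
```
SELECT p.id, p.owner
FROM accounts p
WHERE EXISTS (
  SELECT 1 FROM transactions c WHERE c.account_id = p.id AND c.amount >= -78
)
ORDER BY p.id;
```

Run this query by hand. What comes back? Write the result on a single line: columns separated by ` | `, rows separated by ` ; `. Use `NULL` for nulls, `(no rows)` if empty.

2 | Omar ; 3 | Vik

For each accounts row, check whether any transactions with matching account_id has amount >= -78.
Keep rows where that is true.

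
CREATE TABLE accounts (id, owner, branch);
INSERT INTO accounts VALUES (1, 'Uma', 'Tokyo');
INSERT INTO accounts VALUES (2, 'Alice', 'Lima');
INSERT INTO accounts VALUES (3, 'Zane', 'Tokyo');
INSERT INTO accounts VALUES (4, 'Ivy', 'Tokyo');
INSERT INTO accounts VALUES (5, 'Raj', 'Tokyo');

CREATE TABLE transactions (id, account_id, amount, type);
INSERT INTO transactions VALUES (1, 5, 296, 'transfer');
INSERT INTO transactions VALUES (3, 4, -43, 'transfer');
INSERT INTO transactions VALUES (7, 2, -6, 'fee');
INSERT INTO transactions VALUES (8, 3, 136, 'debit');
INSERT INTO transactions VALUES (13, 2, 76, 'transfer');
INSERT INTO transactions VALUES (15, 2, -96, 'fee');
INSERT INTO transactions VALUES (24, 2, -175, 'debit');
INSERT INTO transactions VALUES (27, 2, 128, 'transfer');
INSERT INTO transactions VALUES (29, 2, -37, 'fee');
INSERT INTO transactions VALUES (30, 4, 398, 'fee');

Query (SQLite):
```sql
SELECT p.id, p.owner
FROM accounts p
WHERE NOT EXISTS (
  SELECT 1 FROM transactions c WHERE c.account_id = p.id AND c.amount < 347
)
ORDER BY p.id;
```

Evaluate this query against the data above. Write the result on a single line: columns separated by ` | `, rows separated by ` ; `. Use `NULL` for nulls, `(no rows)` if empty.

For each accounts row, check whether any transactions with matching account_id has amount < 347.
Keep rows where that is false.

1 | Uma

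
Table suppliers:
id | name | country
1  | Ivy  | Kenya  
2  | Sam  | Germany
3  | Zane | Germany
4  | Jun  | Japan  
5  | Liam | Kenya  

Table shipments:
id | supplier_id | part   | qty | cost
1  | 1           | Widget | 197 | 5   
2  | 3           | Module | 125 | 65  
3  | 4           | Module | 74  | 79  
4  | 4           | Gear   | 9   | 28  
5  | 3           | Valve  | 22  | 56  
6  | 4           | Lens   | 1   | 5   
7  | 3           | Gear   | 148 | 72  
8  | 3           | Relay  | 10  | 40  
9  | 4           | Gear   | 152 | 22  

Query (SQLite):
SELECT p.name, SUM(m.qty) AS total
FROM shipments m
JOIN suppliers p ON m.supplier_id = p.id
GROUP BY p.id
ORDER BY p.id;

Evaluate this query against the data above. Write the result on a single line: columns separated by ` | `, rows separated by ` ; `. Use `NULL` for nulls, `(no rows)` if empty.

Join each shipments row to its suppliers via supplier_id.
Group joined rows by suppliers.id; compute SUM(m.qty) per group.
  1: ids {1} → SUM(m.qty)=197
  3: ids {2, 5, 7, 8} → SUM(m.qty)=305
  4: ids {3, 4, 6, 9} → SUM(m.qty)=236

Ivy | 197 ; Zane | 305 ; Jun | 236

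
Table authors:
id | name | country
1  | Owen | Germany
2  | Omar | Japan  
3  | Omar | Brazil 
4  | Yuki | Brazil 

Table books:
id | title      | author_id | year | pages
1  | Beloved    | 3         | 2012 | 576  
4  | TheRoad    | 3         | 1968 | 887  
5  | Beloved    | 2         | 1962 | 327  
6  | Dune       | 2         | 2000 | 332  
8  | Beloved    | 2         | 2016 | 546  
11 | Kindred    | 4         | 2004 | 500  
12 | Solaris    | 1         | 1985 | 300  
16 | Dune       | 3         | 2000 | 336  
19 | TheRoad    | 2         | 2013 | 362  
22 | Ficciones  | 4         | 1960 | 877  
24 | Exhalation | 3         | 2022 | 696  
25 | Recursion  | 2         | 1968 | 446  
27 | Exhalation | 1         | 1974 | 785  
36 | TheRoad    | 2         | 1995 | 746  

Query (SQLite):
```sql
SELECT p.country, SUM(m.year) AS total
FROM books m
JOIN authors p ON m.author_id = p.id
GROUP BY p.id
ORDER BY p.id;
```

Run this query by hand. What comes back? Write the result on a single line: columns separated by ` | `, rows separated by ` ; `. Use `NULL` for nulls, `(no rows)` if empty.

Germany | 3959 ; Japan | 11954 ; Brazil | 8002 ; Brazil | 3964

Join each books row to its authors via author_id.
Group joined rows by authors.id; compute SUM(m.year) per group.
  1: ids {12, 27} → SUM(m.year)=3959
  2: ids {5, 6, 8, 19, 25, 36} → SUM(m.year)=11954
  3: ids {1, 4, 16, 24} → SUM(m.year)=8002
  4: ids {11, 22} → SUM(m.year)=3964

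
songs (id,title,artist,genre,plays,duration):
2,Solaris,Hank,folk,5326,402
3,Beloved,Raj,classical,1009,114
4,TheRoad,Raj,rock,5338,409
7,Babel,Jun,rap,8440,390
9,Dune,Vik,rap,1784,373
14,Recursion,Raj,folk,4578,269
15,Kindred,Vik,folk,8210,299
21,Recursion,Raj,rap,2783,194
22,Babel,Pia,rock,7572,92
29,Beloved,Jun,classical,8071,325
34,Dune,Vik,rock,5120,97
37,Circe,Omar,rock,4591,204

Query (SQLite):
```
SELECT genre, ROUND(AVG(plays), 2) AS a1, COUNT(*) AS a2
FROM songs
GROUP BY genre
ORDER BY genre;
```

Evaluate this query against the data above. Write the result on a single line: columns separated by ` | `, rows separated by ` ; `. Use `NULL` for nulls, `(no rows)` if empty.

Group songs by genre.
Per group compute: ROUND(AVG(plays), 2), COUNT(*).
  classical: ids {3, 29} → ROUND(AVG(plays), 2)=4540, COUNT(*)=2
  folk: ids {2, 14, 15} → ROUND(AVG(plays), 2)=6038, COUNT(*)=3
  rap: ids {7, 9, 21} → ROUND(AVG(plays), 2)=4335.67, COUNT(*)=3
  rock: ids {4, 22, 34, 37} → ROUND(AVG(plays), 2)=5655.25, COUNT(*)=4

classical | 4540 | 2 ; folk | 6038 | 3 ; rap | 4335.67 | 3 ; rock | 5655.25 | 4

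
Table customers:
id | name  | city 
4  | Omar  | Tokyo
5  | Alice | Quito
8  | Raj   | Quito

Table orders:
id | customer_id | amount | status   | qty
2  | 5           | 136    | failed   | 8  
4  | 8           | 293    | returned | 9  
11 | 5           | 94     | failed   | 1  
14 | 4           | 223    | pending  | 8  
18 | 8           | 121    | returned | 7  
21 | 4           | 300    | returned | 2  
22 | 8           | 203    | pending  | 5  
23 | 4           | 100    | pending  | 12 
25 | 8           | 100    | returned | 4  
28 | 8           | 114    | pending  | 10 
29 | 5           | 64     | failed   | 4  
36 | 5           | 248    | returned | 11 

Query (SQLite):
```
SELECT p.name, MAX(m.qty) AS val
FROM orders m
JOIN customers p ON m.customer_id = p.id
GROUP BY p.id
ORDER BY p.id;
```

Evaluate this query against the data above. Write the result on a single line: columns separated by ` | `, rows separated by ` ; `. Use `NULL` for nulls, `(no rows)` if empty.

Omar | 12 ; Alice | 11 ; Raj | 10

Join each orders row to its customers via customer_id.
Group joined rows by customers.id; compute MAX(m.qty) per group.
  4: ids {14, 21, 23} → MAX(m.qty)=12
  5: ids {2, 11, 29, 36} → MAX(m.qty)=11
  8: ids {4, 18, 22, 25, 28} → MAX(m.qty)=10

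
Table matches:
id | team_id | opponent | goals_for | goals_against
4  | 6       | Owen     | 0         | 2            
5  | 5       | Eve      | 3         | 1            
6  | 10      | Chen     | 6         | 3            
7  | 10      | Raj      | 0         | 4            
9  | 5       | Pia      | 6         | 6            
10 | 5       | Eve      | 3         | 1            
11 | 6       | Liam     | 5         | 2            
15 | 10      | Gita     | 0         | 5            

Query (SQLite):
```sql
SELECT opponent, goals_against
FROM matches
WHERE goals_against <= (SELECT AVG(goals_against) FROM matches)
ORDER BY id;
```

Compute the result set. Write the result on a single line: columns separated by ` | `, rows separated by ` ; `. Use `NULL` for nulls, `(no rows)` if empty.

Owen | 2 ; Eve | 1 ; Chen | 3 ; Eve | 1 ; Liam | 2

Scalar subquery: AVG(goals_against) over all matches rows = 3.0.
Keep rows where goals_against <= that value.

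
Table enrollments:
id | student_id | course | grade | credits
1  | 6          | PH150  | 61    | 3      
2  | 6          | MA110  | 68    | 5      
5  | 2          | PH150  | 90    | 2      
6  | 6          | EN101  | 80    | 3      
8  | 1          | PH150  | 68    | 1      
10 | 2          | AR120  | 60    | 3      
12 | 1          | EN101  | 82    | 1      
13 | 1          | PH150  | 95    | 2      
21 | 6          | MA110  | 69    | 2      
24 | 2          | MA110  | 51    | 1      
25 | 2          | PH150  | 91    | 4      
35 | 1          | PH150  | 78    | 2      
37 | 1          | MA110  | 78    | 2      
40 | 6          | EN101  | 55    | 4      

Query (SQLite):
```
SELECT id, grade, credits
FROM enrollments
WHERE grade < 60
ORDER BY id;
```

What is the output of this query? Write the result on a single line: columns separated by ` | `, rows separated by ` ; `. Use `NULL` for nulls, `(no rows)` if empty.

grade < 60: ids {24, 40}

24 | 51 | 1 ; 40 | 55 | 4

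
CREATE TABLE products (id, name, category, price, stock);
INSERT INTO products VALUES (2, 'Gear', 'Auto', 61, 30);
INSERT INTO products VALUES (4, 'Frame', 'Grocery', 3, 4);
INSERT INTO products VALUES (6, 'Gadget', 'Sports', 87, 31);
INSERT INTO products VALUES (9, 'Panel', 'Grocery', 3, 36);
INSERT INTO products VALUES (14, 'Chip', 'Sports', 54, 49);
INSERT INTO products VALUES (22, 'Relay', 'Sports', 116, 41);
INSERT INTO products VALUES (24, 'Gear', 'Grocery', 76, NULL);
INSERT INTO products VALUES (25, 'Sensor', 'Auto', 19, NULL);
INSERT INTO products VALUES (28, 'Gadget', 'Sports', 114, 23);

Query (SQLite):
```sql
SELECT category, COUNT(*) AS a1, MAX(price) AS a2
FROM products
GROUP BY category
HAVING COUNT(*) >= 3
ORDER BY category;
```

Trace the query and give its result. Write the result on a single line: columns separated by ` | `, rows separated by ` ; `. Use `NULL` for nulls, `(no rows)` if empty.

Group products by category.
Per group compute: COUNT(*), MAX(price).
HAVING: drop groups with fewer than 3 rows.
  Auto: ids {2, 25} → COUNT(*)=2, MAX(price)=61
  Grocery: ids {4, 9, 24} → COUNT(*)=3, MAX(price)=76
  Sports: ids {6, 14, 22, 28} → COUNT(*)=4, MAX(price)=116

Grocery | 3 | 76 ; Sports | 4 | 116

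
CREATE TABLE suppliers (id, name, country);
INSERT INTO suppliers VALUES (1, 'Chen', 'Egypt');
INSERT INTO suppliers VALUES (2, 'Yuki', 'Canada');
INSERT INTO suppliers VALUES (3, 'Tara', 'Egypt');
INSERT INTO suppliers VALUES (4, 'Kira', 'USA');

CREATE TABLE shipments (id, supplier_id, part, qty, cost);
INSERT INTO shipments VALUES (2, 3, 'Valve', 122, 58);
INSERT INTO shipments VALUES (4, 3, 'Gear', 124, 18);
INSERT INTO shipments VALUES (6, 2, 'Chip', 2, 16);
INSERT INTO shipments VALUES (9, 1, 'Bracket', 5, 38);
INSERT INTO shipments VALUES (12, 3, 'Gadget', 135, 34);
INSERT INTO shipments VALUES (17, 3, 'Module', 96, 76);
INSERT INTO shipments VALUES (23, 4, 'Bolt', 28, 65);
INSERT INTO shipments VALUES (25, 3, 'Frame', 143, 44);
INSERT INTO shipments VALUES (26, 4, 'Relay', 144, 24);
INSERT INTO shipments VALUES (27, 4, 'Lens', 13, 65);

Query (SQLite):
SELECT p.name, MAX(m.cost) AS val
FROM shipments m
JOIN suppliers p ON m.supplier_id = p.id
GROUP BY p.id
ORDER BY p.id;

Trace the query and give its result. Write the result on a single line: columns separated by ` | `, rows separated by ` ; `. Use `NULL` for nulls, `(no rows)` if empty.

Chen | 38 ; Yuki | 16 ; Tara | 76 ; Kira | 65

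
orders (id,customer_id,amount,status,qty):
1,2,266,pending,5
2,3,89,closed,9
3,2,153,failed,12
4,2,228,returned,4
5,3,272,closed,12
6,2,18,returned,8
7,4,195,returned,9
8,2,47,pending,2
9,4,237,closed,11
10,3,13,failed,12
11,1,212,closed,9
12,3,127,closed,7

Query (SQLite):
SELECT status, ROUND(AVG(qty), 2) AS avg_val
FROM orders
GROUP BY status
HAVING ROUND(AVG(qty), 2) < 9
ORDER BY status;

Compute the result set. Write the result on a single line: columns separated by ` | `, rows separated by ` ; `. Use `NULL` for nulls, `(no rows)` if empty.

Partition orders by status; compute ROUND(AVG(qty), 2) within each group.
HAVING: keep groups where ROUND(AVG(qty), 2) < 9.
  closed: ids {2, 5, 9, 11, 12} → ROUND(AVG(qty), 2)=9.6
  failed: ids {3, 10} → ROUND(AVG(qty), 2)=12
  pending: ids {1, 8} → ROUND(AVG(qty), 2)=3.5
  returned: ids {4, 6, 7} → ROUND(AVG(qty), 2)=7

pending | 3.5 ; returned | 7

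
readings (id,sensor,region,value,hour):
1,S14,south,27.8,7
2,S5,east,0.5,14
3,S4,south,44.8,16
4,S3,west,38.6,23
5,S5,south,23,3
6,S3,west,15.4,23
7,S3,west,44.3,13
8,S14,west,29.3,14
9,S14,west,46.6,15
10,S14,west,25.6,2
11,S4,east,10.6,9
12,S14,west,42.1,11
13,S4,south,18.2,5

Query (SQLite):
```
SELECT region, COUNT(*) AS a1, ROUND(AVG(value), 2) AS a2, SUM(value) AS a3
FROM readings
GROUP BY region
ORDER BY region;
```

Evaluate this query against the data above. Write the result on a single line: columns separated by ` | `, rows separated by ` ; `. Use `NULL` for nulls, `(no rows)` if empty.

Group readings by region.
Per group compute: COUNT(*), ROUND(AVG(value), 2), SUM(value).
  east: ids {2, 11} → COUNT(*)=2, ROUND(AVG(value), 2)=5.55, SUM(value)=11.1
  south: ids {1, 3, 5, 13} → COUNT(*)=4, ROUND(AVG(value), 2)=28.45, SUM(value)=113.8
  west: ids {4, 6, 7, 8, 9, 10, 12} → COUNT(*)=7, ROUND(AVG(value), 2)=34.56, SUM(value)=241.9

east | 2 | 5.55 | 11.1 ; south | 4 | 28.45 | 113.8 ; west | 7 | 34.56 | 241.9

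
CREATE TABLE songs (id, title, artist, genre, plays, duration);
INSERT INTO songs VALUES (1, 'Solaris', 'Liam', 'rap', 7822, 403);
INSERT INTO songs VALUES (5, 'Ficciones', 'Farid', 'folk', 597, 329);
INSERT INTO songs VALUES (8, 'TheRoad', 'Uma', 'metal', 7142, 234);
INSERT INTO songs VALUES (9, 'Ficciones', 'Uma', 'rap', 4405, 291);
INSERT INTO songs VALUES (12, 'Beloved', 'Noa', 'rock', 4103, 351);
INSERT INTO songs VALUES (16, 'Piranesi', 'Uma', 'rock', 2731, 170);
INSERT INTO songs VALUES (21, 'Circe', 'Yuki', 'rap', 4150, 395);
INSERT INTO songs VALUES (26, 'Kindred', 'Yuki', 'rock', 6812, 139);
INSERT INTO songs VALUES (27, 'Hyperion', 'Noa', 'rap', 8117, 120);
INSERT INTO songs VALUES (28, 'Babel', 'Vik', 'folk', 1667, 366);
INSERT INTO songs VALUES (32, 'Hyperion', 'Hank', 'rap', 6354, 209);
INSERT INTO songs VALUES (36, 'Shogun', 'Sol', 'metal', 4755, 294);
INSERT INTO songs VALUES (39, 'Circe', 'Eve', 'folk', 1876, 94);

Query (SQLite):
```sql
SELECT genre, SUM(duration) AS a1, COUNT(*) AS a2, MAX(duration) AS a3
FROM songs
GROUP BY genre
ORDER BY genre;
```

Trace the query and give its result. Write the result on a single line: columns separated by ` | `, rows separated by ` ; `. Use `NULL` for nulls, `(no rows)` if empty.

Group songs by genre.
Per group compute: SUM(duration), COUNT(*), MAX(duration).
  folk: ids {5, 28, 39} → SUM(duration)=789, COUNT(*)=3, MAX(duration)=366
  metal: ids {8, 36} → SUM(duration)=528, COUNT(*)=2, MAX(duration)=294
  rap: ids {1, 9, 21, 27, 32} → SUM(duration)=1418, COUNT(*)=5, MAX(duration)=403
  rock: ids {12, 16, 26} → SUM(duration)=660, COUNT(*)=3, MAX(duration)=351

folk | 789 | 3 | 366 ; metal | 528 | 2 | 294 ; rap | 1418 | 5 | 403 ; rock | 660 | 3 | 351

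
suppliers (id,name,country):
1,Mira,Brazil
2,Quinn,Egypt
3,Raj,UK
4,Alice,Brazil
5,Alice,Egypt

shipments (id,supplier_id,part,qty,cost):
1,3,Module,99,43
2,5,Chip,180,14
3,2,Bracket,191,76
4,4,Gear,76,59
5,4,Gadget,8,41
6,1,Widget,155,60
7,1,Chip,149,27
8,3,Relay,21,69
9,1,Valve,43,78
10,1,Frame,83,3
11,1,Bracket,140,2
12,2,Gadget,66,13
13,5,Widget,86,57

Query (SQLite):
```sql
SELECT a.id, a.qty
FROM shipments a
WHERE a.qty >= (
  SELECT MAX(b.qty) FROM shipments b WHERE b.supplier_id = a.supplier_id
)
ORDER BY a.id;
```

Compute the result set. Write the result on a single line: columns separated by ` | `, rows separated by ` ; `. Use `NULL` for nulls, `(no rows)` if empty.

For each shipments row a, compute MAX(qty) over rows sharing a.supplier_id.
Keep row a if a.qty >= that per-group MAX.
  supplier_id=1: MAX(qty) = 155
  supplier_id=2: MAX(qty) = 191
  supplier_id=3: MAX(qty) = 99
  supplier_id=4: MAX(qty) = 76
  supplier_id=5: MAX(qty) = 180

1 | 99 ; 2 | 180 ; 3 | 191 ; 4 | 76 ; 6 | 155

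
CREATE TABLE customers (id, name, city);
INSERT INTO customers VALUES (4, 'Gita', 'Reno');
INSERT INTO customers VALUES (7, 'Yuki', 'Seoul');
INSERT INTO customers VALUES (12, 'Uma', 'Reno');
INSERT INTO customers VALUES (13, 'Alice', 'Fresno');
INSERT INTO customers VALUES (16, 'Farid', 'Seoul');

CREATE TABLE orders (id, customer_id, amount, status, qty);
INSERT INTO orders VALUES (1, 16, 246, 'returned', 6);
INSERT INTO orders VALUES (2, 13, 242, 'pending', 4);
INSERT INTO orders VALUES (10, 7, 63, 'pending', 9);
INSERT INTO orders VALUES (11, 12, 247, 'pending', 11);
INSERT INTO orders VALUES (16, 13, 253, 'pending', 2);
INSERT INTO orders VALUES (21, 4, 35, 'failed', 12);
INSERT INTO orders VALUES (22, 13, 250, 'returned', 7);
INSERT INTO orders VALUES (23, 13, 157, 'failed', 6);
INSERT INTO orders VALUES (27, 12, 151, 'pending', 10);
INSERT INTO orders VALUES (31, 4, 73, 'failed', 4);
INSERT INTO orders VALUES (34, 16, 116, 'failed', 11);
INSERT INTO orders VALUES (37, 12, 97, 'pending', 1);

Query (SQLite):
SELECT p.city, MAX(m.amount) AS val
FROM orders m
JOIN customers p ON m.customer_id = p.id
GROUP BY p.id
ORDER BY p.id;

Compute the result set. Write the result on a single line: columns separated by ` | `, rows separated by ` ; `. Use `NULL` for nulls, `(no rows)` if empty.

Join each orders row to its customers via customer_id.
Group joined rows by customers.id; compute MAX(m.amount) per group.
  4: ids {21, 31} → MAX(m.amount)=73
  7: ids {10} → MAX(m.amount)=63
  12: ids {11, 27, 37} → MAX(m.amount)=247
  13: ids {2, 16, 22, 23} → MAX(m.amount)=253
  16: ids {1, 34} → MAX(m.amount)=246

Reno | 73 ; Seoul | 63 ; Reno | 247 ; Fresno | 253 ; Seoul | 246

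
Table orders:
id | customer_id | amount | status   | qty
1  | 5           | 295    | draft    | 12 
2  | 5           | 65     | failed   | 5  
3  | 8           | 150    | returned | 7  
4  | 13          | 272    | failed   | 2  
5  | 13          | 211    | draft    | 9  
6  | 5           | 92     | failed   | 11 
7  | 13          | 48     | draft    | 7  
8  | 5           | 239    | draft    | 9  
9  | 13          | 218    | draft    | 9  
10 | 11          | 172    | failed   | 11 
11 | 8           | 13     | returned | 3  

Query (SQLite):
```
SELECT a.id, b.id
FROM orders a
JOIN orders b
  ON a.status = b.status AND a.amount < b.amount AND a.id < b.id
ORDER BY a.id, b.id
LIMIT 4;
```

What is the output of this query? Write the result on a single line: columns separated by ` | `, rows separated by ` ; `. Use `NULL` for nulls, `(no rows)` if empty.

Pairs (a,b) with same status, a.amount < b.amount, a.id < b.id.
status groups: draft:{1,5,7,8,9} failed:{2,4,6,10} returned:{3,11}
Ordered by (a.id, b.id); first 4.

2 | 4 ; 2 | 6 ; 2 | 10 ; 5 | 8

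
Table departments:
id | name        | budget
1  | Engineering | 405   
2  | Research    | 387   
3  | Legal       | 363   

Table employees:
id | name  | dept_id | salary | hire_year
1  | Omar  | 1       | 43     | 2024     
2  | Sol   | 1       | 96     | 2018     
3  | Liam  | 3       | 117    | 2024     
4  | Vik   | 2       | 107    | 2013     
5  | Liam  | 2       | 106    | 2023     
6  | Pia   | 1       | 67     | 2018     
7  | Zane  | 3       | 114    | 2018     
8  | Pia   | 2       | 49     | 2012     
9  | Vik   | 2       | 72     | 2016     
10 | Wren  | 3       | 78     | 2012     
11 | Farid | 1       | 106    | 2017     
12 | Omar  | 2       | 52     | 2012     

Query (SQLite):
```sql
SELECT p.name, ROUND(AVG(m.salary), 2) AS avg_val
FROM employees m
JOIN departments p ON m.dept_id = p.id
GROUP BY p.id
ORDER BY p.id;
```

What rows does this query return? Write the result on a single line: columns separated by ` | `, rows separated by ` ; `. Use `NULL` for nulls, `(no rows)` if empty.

Engineering | 78 ; Research | 77.2 ; Legal | 103

Join each employees row to its departments via dept_id.
Group joined rows by departments.id; compute ROUND(AVG(m.salary), 2) per group.
  1: ids {1, 2, 6, 11} → ROUND(AVG(m.salary), 2)=78
  2: ids {4, 5, 8, 9, 12} → ROUND(AVG(m.salary), 2)=77.2
  3: ids {3, 7, 10} → ROUND(AVG(m.salary), 2)=103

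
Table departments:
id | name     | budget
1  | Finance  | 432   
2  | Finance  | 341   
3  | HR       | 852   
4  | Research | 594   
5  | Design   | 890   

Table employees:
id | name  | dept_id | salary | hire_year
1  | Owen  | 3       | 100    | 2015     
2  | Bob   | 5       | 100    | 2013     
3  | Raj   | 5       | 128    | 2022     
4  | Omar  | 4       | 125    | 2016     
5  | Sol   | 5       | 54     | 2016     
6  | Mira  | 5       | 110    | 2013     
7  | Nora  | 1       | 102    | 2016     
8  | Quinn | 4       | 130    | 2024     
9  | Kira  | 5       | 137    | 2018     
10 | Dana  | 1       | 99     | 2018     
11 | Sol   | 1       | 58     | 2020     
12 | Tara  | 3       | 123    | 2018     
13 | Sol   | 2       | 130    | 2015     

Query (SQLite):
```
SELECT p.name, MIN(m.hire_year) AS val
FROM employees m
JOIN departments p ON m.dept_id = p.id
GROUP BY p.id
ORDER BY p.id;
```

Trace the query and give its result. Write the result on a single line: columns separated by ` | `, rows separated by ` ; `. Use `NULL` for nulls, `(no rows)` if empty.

Finance | 2016 ; Finance | 2015 ; HR | 2015 ; Research | 2016 ; Design | 2013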